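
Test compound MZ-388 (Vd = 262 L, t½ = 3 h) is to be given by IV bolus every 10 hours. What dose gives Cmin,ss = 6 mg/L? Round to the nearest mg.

14273 mg

τ/t½ = 10/3 ≈ 3.3333, so f = (1/2)^(10/3) ≈ 0.099213.
Cmin,ss = (D/Vd)·f/(1−f), so D = Cmin,ss·Vd·(1−f)/f.
D = 6 × 262 × (1−f)/f ≈ 6 × 262 × 9.07932 ≈ 14272.69 mg.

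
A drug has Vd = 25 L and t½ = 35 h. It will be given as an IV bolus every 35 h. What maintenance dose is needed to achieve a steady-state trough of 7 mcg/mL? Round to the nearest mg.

τ/t½ = 35/35 ≈ 1, so f = (1/2)^(35/35) ≈ 0.500000.
Cmin,ss = (D/Vd)·f/(1−f), so D = Cmin,ss·Vd·(1−f)/f.
D = 7 × 25 × (1−f)/f ≈ 7 × 25 × 1.00000 ≈ 175.00 mg.

175 mg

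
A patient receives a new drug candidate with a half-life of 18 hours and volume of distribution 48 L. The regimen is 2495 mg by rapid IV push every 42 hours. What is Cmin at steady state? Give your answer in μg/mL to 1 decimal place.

12.9 μg/mL

k = ln2/t½ = ln2/18 ≈ 0.038508 h⁻¹; fraction remaining f = e^(−kτ) = e^(−0.038508×42) ≈ 0.1984.
Each bolus raises the concentration by D/Vd = 2495/48 ≈ 51.979 μg/mL.
Steady-state trough Cmin,ss = C₀·f/(1−f) ≈ 51.979 × 0.1984/0.8016 ≈ 12.865 μg/mL.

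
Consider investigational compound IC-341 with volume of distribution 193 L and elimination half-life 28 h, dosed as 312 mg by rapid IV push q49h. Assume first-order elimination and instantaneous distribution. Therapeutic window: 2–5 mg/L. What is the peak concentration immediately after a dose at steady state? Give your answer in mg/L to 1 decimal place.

k = ln2/t½ = ln2/28 ≈ 0.024755 h⁻¹; fraction remaining f = e^(−kτ) = e^(−0.024755×49) ≈ 0.2973.
Accumulation ratio R = 1/(1 − f) ≈ 1/0.7027 ≈ 1.4231.
Single-dose peak C₀ = D/Vd = 312/193 ≈ 1.617 mg/L.
Steady-state peak Cmax,ss = C₀·R ≈ 1.617 × 1.4231 ≈ 2.301 mg/L.
Peak 2.3 mg/L vs MTC 5 mg/L: below toxic threshold.

2.3 mg/L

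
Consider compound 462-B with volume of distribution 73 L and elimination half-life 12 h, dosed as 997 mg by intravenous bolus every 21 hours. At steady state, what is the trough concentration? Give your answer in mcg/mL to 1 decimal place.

Over one 21-h interval, 21/12 ≈ 1.75 half-lives elapse, leaving f ≈ 0.2973 of each dose.
Each bolus raises the concentration by D/Vd = 997/73 ≈ 13.658 mcg/mL.
Steady-state trough Cmin,ss = C₀·f/(1−f) ≈ 13.658 × 0.2973/0.7027 ≈ 5.778 mcg/mL.

5.8 mcg/mL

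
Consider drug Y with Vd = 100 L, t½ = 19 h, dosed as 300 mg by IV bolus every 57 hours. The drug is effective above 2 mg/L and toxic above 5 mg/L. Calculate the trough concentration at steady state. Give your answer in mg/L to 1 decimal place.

The dosing interval is 3 half-lives, so f = 2^(−3) = 0.125.
At steady state, R = 1/(1 − 0.125) = 8/7.
Single-dose peak C₀ = D/Vd = 300/100 = 3 mg/L.
Steady-state peak Cmax,ss = C₀·R = 3 × 8/7 ≈ 3.429 mg/L.
Steady-state trough Cmin,ss = Cmax,ss·f ≈ 3.429 × 0.125 ≈ 0.429 mg/L.
Trough 0.4 mg/L vs MEC 2 mg/L: subtherapeutic.

0.4 mg/L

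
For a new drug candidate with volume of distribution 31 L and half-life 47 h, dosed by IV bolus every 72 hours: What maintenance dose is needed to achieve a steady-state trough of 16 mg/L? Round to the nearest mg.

τ/t½ = 72/47 ≈ 1.5319, so f = (1/2)^(72/47) ≈ 0.345818.
Cmin,ss = (D/Vd)·f/(1−f), so D = Cmin,ss·Vd·(1−f)/f.
D = 16 × 31 × (1−f)/f ≈ 16 × 31 × 1.89169 ≈ 938.28 mg.

938 mg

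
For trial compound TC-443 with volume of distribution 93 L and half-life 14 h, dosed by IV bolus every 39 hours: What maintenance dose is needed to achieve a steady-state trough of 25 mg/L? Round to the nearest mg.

13708 mg

τ/t½ = 39/14 ≈ 2.7857, so f = (1/2)^(39/14) ≈ 0.145016.
Cmin,ss = (D/Vd)·f/(1−f), so D = Cmin,ss·Vd·(1−f)/f.
D = 25 × 93 × (1−f)/f ≈ 25 × 93 × 5.89579 ≈ 13707.71 mg.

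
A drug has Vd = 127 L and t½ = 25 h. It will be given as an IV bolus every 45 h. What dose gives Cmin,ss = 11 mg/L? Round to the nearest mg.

τ/t½ = 45/25 ≈ 1.8, so f = (1/2)^(45/25) ≈ 0.287175.
Cmin,ss = (D/Vd)·f/(1−f), so D = Cmin,ss·Vd·(1−f)/f.
D = 11 × 127 × (1−f)/f ≈ 11 × 127 × 2.48220 ≈ 3467.63 mg.

3468 mg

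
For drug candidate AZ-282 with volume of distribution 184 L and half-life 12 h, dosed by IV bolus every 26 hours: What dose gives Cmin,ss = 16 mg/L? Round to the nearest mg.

10274 mg

τ/t½ = 26/12 ≈ 2.1667, so f = (1/2)^(26/12) ≈ 0.222725.
Cmin,ss = (D/Vd)·f/(1−f), so D = Cmin,ss·Vd·(1−f)/f.
D = 16 × 184 × (1−f)/f ≈ 16 × 184 × 3.48984 ≈ 10274.09 mg.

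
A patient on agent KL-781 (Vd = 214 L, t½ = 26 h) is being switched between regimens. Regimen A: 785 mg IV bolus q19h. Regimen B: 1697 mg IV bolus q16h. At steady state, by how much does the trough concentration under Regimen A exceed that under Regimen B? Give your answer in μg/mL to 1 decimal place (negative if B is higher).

-9.3 μg/mL

Regimen A: f = (1/2)^(19/26) ≈ 0.6026; Cmin,ss = (785/214)·f/(1−f) ≈ 5.562 μg/mL.
Regimen B: f = (1/2)^(16/26) ≈ 0.6528; Cmin,ss = (1697/214)·f/(1−f) ≈ 14.910 μg/mL.
Difference ≈ 5.562 − 14.910 ≈ -9.348 μg/mL.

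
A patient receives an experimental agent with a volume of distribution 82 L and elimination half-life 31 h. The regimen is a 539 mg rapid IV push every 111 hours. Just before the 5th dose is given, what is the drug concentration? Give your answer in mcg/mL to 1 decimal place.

f = (1/2)^(τ/t½) = (1/2)^(111/31) ≈ 0.0836.
C₀ = D/Vd = 539/82 ≈ 6.573 mcg/mL.
Before the 5th dose, 4 doses have been given. Superposition: Cmin = C₀·(f + f² + … + f^4).
≈ 6.573 × (0.0836 + 0.0070 + 0.0006 + 0.0000) ≈ 6.573 × 0.0912 ≈ 0.599 mcg/mL.

0.6 mcg/mL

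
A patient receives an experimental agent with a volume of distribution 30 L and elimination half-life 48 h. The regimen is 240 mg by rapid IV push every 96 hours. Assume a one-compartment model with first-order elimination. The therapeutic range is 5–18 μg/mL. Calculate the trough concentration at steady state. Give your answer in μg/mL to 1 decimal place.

τ = 96 h = 2 half-lives, so f = (1/2)^2 = 0.25.
At steady state, R = 1/(1 − 0.25) = 4/3.
Single-dose peak C₀ = D/Vd = 240/30 = 8 μg/mL.
Steady-state peak Cmax,ss = C₀·R = 8 × 4/3 ≈ 10.667 μg/mL.
Steady-state trough Cmin,ss = Cmax,ss·f ≈ 10.667 × 0.25 ≈ 2.667 μg/mL.
Trough 2.7 μg/mL vs MEC 5 μg/mL: subtherapeutic.

2.7 μg/mL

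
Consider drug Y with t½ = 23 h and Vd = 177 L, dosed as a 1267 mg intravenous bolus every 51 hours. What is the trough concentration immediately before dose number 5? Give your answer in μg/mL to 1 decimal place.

2.0 μg/mL

f = (1/2)^(τ/t½) = (1/2)^(51/23) ≈ 0.2150.
C₀ = D/Vd = 1267/177 ≈ 7.158 μg/mL.
Before the 5th dose, 4 doses have been given. Superposition: Cmin = C₀·(f + f² + … + f^4).
≈ 7.158 × (0.2150 + 0.0462 + 0.0099 + 0.0021) ≈ 7.158 × 0.2732 ≈ 1.956 μg/mL.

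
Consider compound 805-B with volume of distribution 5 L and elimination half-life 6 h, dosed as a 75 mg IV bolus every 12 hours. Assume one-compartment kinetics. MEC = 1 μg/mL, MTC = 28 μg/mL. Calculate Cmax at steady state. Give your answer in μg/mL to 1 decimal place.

τ = 12 h = 2 half-lives, so f = (1/2)^2 = 0.25.
Accumulation ratio R = 1/(1 − f) = 1/0.75 = 4/3.
Single-dose peak C₀ = D/Vd = 75/5 = 15 μg/mL.
Steady-state peak Cmax,ss = C₀·R = 15 × 4/3 ≈ 20.000 μg/mL.
Peak 20.0 μg/mL vs MTC 28 μg/mL: below toxic threshold.

20.0 μg/mL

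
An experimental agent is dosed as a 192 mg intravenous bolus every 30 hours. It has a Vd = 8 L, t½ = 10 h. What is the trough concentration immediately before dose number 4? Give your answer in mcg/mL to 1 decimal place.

3.4 mcg/mL

f = (1/2)^(τ/t½) = (1/2)^(30/10) ≈ 0.1250.
C₀ = D/Vd = 192/8 ≈ 24.000 mcg/mL.
Before the 4th dose, 3 doses have been given. Superposition: Cmin = C₀·(f + f² + … + f^3).
≈ 24.000 × (0.1250 + 0.0156 + 0.0020) ≈ 24.000 × 0.1426 ≈ 3.422 mcg/mL.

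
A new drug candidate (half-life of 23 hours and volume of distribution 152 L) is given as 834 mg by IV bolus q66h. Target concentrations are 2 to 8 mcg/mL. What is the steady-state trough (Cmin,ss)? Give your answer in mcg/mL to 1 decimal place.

k = ln2/t½ = ln2/23 ≈ 0.030137 h⁻¹; fraction remaining f = e^(−kτ) = e^(−0.030137×66) ≈ 0.1368.
At steady state, accumulation factor R = 1/(1 − e^(−kτ)) ≈ 1.1585.
Each bolus raises the concentration by D/Vd = 834/152 ≈ 5.487 mcg/mL.
Cmax,ss = C₀/(1 − f) ≈ 5.487/0.8632 ≈ 6.357 mcg/mL.
Steady-state trough Cmin,ss = Cmax,ss·f ≈ 6.357 × 0.1368 ≈ 0.870 mcg/mL.
Trough 0.9 mcg/mL vs MEC 2 mcg/mL: subtherapeutic.

0.9 mcg/mL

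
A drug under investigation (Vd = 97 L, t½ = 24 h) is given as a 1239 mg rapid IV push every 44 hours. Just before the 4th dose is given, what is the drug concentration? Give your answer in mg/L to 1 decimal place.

f = (1/2)^(τ/t½) = (1/2)^(44/24) ≈ 0.2806.
C₀ = D/Vd = 1239/97 ≈ 12.773 mg/L.
Before the 4th dose, 3 doses have been given. Superposition: Cmin = C₀·(f + f² + … + f^3).
≈ 12.773 × (0.2806 + 0.0787 + 0.0221) ≈ 12.773 × 0.3814 ≈ 4.872 mg/L.

4.9 mg/L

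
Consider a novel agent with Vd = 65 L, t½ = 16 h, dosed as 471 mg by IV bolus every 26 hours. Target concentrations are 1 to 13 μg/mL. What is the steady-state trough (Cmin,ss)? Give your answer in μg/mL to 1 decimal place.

3.5 μg/mL

Over one 26-h interval, 26/16 ≈ 1.625 half-lives elapse, leaving f ≈ 0.3242 of each dose.
At steady state, accumulation factor R = 1/(1 − e^(−kτ)) ≈ 1.4797.
Single-dose peak C₀ = D/Vd = 471/65 ≈ 7.246 μg/mL.
Cmax,ss = C₀/(1 − f) ≈ 7.246/0.6758 ≈ 10.722 μg/mL.
Steady-state trough Cmin,ss = Cmax,ss·f ≈ 10.722 × 0.3242 ≈ 3.476 μg/mL.
Trough 3.5 μg/mL vs MEC 1 μg/mL: adequate.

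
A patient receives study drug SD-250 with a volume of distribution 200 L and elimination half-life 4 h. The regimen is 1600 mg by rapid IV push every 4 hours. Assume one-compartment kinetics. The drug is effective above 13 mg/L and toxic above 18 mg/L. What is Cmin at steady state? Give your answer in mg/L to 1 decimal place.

8.0 mg/L

τ = 4 h = 1 half-life, so f = (1/2)^1 = 0.5.
At steady state, R = 1/(1 − 0.5) = 2/1.
Single-dose peak C₀ = D/Vd = 1600/200 = 8 mg/L.
Steady-state peak Cmax,ss = C₀·R = 8 × 2/1 ≈ 16.000 mg/L.
Steady-state trough Cmin,ss = Cmax,ss·f ≈ 16.000 × 0.5 ≈ 8.000 mg/L.
Trough 8.0 mg/L vs MEC 13 mg/L: subtherapeutic.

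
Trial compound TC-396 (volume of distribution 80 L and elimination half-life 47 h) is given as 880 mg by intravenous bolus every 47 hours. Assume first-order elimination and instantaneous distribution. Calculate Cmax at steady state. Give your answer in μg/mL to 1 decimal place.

22.0 μg/mL

τ = 47 h = 1 half-life, so f = (1/2)^1 = 0.5.
Accumulation ratio R = 1/(1 − f) = 1/0.5 = 2/1.
Single-dose peak C₀ = D/Vd = 880/80 = 11 μg/mL.
Steady-state peak Cmax,ss = C₀·R = 11 × 2/1 ≈ 22.000 μg/mL.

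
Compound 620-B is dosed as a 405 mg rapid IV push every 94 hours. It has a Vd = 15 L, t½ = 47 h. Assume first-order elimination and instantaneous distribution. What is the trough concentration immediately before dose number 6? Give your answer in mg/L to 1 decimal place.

9.0 mg/L

f = (1/2)^(τ/t½) = (1/2)^(94/47) ≈ 0.2500.
C₀ = D/Vd = 405/15 ≈ 27.000 mg/L.
Before the 6th dose, 5 doses have been given. Superposition: Cmin = C₀·(f + f² + … + f^5).
≈ 27.000 × (0.2500 + 0.0625 + 0.0156 + 0.0039 + 0.0010) ≈ 27.000 × 0.3330 ≈ 8.991 mg/L.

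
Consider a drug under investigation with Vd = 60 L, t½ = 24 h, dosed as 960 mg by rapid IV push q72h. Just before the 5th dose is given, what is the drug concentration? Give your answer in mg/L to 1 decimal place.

f = (1/2)^(τ/t½) = (1/2)^(72/24) ≈ 0.1250.
C₀ = D/Vd = 960/60 ≈ 16.000 mg/L.
Before the 5th dose, 4 doses have been given. Superposition: Cmin = C₀·(f + f² + … + f^4).
≈ 16.000 × (0.1250 + 0.0156 + 0.0020 + 0.0002) ≈ 16.000 × 0.1428 ≈ 2.285 mg/L.

2.3 mg/L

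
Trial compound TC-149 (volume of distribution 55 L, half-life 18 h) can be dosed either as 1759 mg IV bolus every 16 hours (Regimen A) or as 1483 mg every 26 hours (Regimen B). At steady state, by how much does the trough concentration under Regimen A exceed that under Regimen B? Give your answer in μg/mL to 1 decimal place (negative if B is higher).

Regimen A: f = (1/2)^(16/18) ≈ 0.5400; Cmin,ss = (1759/55)·f/(1−f) ≈ 37.544 μg/mL.
Regimen B: f = (1/2)^(26/18) ≈ 0.3674; Cmin,ss = (1483/55)·f/(1−f) ≈ 15.660 μg/mL.
Difference ≈ 37.544 − 15.660 ≈ 21.884 μg/mL.

21.9 μg/mL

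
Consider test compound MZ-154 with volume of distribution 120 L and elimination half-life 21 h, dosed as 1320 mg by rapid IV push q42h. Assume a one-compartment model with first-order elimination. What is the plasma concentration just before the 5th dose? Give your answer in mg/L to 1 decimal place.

3.7 mg/L

f = (1/2)^(τ/t½) = (1/2)^(42/21) ≈ 0.2500.
C₀ = D/Vd = 1320/120 ≈ 11.000 mg/L.
Before the 5th dose, 4 doses have been given. Superposition: Cmin = C₀·(f + f² + … + f^4).
≈ 11.000 × (0.2500 + 0.0625 + 0.0156 + 0.0039) ≈ 11.000 × 0.3320 ≈ 3.652 mg/L.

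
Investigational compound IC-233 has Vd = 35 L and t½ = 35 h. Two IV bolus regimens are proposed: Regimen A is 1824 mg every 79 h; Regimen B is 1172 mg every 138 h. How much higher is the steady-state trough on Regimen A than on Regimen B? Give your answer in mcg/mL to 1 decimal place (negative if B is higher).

11.5 mcg/mL

Regimen A: f = (1/2)^(79/35) ≈ 0.2092; Cmin,ss = (1824/35)·f/(1−f) ≈ 13.786 mcg/mL.
Regimen B: f = (1/2)^(138/35) ≈ 0.0650; Cmin,ss = (1172/35)·f/(1−f) ≈ 2.328 mcg/mL.
Difference ≈ 13.786 − 2.328 ≈ 11.458 mcg/mL.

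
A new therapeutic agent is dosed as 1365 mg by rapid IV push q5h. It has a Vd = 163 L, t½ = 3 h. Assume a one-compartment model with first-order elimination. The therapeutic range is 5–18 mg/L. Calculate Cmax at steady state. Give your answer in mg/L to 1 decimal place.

Over one 5-h interval, 5/3 ≈ 1.6667 half-lives elapse, leaving f ≈ 0.3150 of each dose.
At steady state, accumulation factor R = 1/(1 − e^(−kτ)) ≈ 1.4599.
Single-dose peak C₀ = D/Vd = 1365/163 ≈ 8.374 mg/L.
Cmax,ss = C₀/(1 − f) ≈ 8.374/0.6850 ≈ 12.225 mg/L.
Peak 12.2 mg/L vs MTC 18 mg/L: below toxic threshold.

12.2 mg/L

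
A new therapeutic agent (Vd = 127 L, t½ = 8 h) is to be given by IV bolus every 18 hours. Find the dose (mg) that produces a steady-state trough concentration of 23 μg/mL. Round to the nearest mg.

10974 mg

τ/t½ = 18/8 ≈ 2.25, so f = (1/2)^(18/8) ≈ 0.210224.
Cmin,ss = (D/Vd)·f/(1−f), so D = Cmin,ss·Vd·(1−f)/f.
D = 23 × 127 × (1−f)/f ≈ 23 × 127 × 3.75683 ≈ 10973.70 mg.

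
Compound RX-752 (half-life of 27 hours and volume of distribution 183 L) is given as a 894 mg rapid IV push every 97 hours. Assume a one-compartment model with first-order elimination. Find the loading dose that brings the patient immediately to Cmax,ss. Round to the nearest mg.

975 mg

f = (1/2)^(97/27) ≈ 0.082894; accumulation ratio R = 1/(1−f) ≈ 1.09039.
Loading dose to hit Cmax,ss on first dose: D_load = D_maint·R ≈ 894 × 1.09039 ≈ 974.81 mg.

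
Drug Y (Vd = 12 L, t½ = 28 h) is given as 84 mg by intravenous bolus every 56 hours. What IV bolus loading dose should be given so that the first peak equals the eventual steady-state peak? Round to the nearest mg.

112 mg

f = (1/2)^(56/28) ≈ 0.250000; accumulation ratio R = 1/(1−f) ≈ 1.33333.
Loading dose to hit Cmax,ss on first dose: D_load = D_maint·R ≈ 84 × 1.33333 ≈ 112.00 mg.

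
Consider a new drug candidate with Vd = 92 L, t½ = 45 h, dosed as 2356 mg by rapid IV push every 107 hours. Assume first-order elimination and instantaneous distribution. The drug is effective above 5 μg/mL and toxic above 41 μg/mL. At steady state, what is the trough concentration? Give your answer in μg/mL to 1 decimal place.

6.1 μg/mL

Over one 107-h interval, 107/45 ≈ 2.3778 half-lives elapse, leaving f ≈ 0.1924 of each dose.
Accumulation ratio R = 1/(1 − f) ≈ 1/0.8076 ≈ 1.2382.
Single-dose peak C₀ = D/Vd = 2356/92 ≈ 25.609 μg/mL.
Steady-state peak Cmax,ss = C₀·R ≈ 25.609 × 1.2382 ≈ 31.709 μg/mL.
Steady-state trough Cmin,ss = Cmax,ss·f ≈ 31.709 × 0.1924 ≈ 6.101 μg/mL.
Trough 6.1 μg/mL vs MEC 5 μg/mL: adequate.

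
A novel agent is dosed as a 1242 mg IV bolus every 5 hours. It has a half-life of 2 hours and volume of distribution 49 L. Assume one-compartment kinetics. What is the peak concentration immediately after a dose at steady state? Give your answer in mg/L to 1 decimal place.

30.8 mg/L

k = ln2/t½ = ln2/2 ≈ 0.346574 h⁻¹; fraction remaining f = e^(−kτ) = e^(−0.346574×5) ≈ 0.1768.
At steady state, accumulation factor R = 1/(1 − e^(−kτ)) ≈ 1.2148.
Each bolus raises the concentration by D/Vd = 1242/49 ≈ 25.347 mg/L.
Cmax,ss = C₀/(1 − f) ≈ 25.347/0.8232 ≈ 30.791 mg/L.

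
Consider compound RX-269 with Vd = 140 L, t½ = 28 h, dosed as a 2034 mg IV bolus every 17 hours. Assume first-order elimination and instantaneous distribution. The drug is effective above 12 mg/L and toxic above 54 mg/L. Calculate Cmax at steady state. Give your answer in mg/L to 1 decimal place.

42.3 mg/L

Over one 17-h interval, 17/28 ≈ 0.60714 half-lives elapse, leaving f ≈ 0.6565 of each dose.
Accumulation ratio R = 1/(1 − f) ≈ 1/0.3435 ≈ 2.9112.
Single-dose peak C₀ = D/Vd = 2034/140 ≈ 14.529 mg/L.
Cmax,ss = C₀/(1 − f) ≈ 14.529/0.3435 ≈ 42.297 mg/L.
Peak 42.3 mg/L vs MTC 54 mg/L: below toxic threshold.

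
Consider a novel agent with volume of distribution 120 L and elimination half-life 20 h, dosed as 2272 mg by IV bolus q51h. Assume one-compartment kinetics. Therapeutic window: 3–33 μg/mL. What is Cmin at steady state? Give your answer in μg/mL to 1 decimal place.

Over one 51-h interval, 51/20 ≈ 2.55 half-lives elapse, leaving f ≈ 0.1708 of each dose.
Accumulation ratio R = 1/(1 − f) ≈ 1/0.8292 ≈ 1.2060.
Single-dose peak C₀ = D/Vd = 2272/120 ≈ 18.933 μg/mL.
Cmax,ss = C₀/(1 − f) ≈ 18.933/0.8292 ≈ 22.833 μg/mL.
Steady-state trough Cmin,ss = Cmax,ss·f ≈ 22.833 × 0.1708 ≈ 3.900 μg/mL.
Trough 3.9 μg/mL vs MEC 3 μg/mL: adequate.

3.9 μg/mL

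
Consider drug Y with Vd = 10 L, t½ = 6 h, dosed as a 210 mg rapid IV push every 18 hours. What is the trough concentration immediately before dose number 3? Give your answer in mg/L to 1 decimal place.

3.0 mg/L

f = (1/2)^(τ/t½) = (1/2)^(18/6) ≈ 0.1250.
C₀ = D/Vd = 210/10 ≈ 21.000 mg/L.
Before the 3rd dose, 2 doses have been given. Superposition: Cmin = C₀·(f + f²).
≈ 21.000 × (0.1250 + 0.0156) ≈ 21.000 × 0.1406 ≈ 2.953 mg/L.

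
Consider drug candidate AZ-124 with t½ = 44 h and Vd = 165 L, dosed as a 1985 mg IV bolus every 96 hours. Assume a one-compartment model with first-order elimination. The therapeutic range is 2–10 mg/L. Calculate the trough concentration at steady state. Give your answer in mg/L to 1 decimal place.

τ/t½ = 96/44 ≈ 2.1818, so fraction remaining f = (1/2)^(96/44) ≈ 0.2204.
At steady state, accumulation factor R = 1/(1 − e^(−kτ)) ≈ 1.2827.
Each bolus raises the concentration by D/Vd = 1985/165 ≈ 12.030 mg/L.
Steady-state peak Cmax,ss = C₀·R ≈ 12.030 × 1.2827 ≈ 15.431 mg/L.
One interval later, Cmin,ss = Cmax,ss·e^(−kτ) ≈ 15.431 × 0.2204 ≈ 3.401 mg/L.
Trough 3.4 mg/L vs MEC 2 mg/L: adequate.

3.4 mg/L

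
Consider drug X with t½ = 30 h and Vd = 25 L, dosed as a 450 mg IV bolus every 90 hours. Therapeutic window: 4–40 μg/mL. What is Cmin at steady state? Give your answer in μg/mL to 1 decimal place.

The dosing interval is 3 half-lives, so f = 2^(−3) = 0.125.
At steady state, R = 1/(1 − 0.125) = 8/7.
Single-dose peak C₀ = D/Vd = 450/25 = 18 μg/mL.
Steady-state peak Cmax,ss = C₀·R = 18 × 8/7 ≈ 20.571 μg/mL.
Steady-state trough Cmin,ss = Cmax,ss·f ≈ 20.571 × 0.125 ≈ 2.571 μg/mL.
Trough 2.6 μg/mL vs MEC 4 μg/mL: subtherapeutic.

2.6 μg/mL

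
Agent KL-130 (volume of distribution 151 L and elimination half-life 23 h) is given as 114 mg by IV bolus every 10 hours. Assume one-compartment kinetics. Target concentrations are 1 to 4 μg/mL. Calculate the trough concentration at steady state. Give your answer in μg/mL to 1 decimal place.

2.1 μg/mL

Over one 10-h interval, 10/23 ≈ 0.43478 half-lives elapse, leaving f ≈ 0.7398 of each dose.
Accumulation ratio R = 1/(1 − f) ≈ 1/0.2602 ≈ 3.8432.
Single-dose peak C₀ = D/Vd = 114/151 ≈ 0.755 μg/mL.
Steady-state peak Cmax,ss = C₀·R ≈ 0.755 × 3.8432 ≈ 2.902 μg/mL.
One interval later, Cmin,ss = Cmax,ss·e^(−kτ) ≈ 2.902 × 0.7398 ≈ 2.147 μg/mL.
Trough 2.1 μg/mL vs MEC 1 μg/mL: adequate.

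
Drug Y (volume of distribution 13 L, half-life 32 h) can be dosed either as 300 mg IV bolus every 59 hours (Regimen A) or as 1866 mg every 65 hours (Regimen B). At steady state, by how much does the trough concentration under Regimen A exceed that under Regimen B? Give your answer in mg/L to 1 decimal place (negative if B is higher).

-37.6 mg/L

Regimen A: f = (1/2)^(59/32) ≈ 0.2786; Cmin,ss = (300/13)·f/(1−f) ≈ 8.912 mg/L.
Regimen B: f = (1/2)^(65/32) ≈ 0.2446; Cmin,ss = (1866/13)·f/(1−f) ≈ 46.478 mg/L.
Difference ≈ 8.912 − 46.478 ≈ -37.566 mg/L.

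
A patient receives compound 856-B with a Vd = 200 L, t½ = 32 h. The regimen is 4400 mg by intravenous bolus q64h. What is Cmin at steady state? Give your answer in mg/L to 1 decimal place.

The dosing interval is 2 half-lives, so f = 2^(−2) = 0.25.
At steady state, R = 1/(1 − 0.25) = 4/3.
Single-dose peak C₀ = D/Vd = 4400/200 = 22 mg/L.
Steady-state peak Cmax,ss = C₀·R = 22 × 4/3 ≈ 29.333 mg/L.
Steady-state trough Cmin,ss = Cmax,ss·f ≈ 29.333 × 0.25 ≈ 7.333 mg/L.

7.3 mg/L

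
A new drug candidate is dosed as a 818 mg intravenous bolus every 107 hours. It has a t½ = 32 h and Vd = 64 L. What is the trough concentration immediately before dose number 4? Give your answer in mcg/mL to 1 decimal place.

f = (1/2)^(τ/t½) = (1/2)^(107/32) ≈ 0.0985.
C₀ = D/Vd = 818/64 ≈ 12.781 mcg/mL.
Before the 4th dose, 3 doses have been given. Superposition: Cmin = C₀·(f + f² + … + f^3).
≈ 12.781 × (0.0985 + 0.0097 + 0.0010) ≈ 12.781 × 0.1092 ≈ 1.396 mcg/mL.

1.4 mcg/mL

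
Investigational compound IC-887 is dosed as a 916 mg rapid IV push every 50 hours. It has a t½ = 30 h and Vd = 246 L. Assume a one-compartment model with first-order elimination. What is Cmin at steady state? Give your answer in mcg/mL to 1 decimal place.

τ/t½ = 50/30 ≈ 1.6667, so fraction remaining f = (1/2)^(50/30) ≈ 0.3150.
Single-dose peak C₀ = D/Vd = 916/246 ≈ 3.724 mcg/mL.
Steady-state trough Cmin,ss = C₀·f/(1−f) ≈ 3.724 × 0.3150/0.6850 ≈ 1.712 mcg/mL.

1.7 mcg/mL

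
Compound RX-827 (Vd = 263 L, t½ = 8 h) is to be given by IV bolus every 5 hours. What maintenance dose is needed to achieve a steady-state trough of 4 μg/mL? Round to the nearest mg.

τ/t½ = 5/8 ≈ 0.625, so f = (1/2)^(5/8) ≈ 0.648420.
Cmin,ss = (D/Vd)·f/(1−f), so D = Cmin,ss·Vd·(1−f)/f.
D = 4 × 263 × (1−f)/f ≈ 4 × 263 × 0.54221 ≈ 570.40 mg.

570 mg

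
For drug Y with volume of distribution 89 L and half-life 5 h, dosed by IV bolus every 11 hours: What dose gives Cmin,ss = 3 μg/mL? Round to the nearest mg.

960 mg

τ/t½ = 11/5 ≈ 2.2, so f = (1/2)^(11/5) ≈ 0.217638.
Cmin,ss = (D/Vd)·f/(1−f), so D = Cmin,ss·Vd·(1−f)/f.
D = 3 × 89 × (1−f)/f ≈ 3 × 89 × 3.59479 ≈ 959.81 mg.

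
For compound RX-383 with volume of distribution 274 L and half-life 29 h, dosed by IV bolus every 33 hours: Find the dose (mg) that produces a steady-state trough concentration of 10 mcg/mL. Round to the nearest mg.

3290 mg

τ/t½ = 33/29 ≈ 1.1379, so f = (1/2)^(33/29) ≈ 0.454411.
Cmin,ss = (D/Vd)·f/(1−f), so D = Cmin,ss·Vd·(1−f)/f.
D = 10 × 274 × (1−f)/f ≈ 10 × 274 × 1.20065 ≈ 3289.78 mg.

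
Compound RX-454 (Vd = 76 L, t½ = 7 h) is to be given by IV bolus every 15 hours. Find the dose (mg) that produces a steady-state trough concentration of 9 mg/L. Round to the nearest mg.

2337 mg

τ/t½ = 15/7 ≈ 2.1429, so f = (1/2)^(15/7) ≈ 0.226431.
Cmin,ss = (D/Vd)·f/(1−f), so D = Cmin,ss·Vd·(1−f)/f.
D = 9 × 76 × (1−f)/f ≈ 9 × 76 × 3.41636 ≈ 2336.79 mg.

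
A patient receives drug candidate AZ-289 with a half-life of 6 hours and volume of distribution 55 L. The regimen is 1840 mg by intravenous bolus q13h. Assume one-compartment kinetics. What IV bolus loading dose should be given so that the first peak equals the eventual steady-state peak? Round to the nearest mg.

f = (1/2)^(13/6) ≈ 0.222725; accumulation ratio R = 1/(1−f) ≈ 1.28655.
Loading dose to hit Cmax,ss on first dose: D_load = D_maint·R ≈ 1840 × 1.28655 ≈ 2367.25 mg.

2367 mg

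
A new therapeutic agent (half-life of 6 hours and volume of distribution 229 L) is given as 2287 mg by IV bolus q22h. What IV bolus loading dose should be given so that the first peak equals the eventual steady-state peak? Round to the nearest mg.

2482 mg

f = (1/2)^(22/6) ≈ 0.078745; accumulation ratio R = 1/(1−f) ≈ 1.08548.
Loading dose to hit Cmax,ss on first dose: D_load = D_maint·R ≈ 2287 × 1.08548 ≈ 2482.49 mg.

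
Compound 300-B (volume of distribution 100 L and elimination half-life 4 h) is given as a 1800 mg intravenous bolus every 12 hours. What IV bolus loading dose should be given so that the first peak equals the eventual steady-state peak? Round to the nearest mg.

2057 mg

f = (1/2)^(12/4) ≈ 0.125000; accumulation ratio R = 1/(1−f) ≈ 1.14286.
Loading dose to hit Cmax,ss on first dose: D_load = D_maint·R ≈ 1800 × 1.14286 ≈ 2057.15 mg.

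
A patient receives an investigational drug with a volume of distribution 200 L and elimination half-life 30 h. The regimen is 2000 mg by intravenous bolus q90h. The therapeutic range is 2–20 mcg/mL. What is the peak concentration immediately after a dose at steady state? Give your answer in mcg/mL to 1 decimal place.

11.4 mcg/mL

τ = 90 h = 3 half-lives, so f = (1/2)^3 = 0.125.
Accumulation ratio R = 1/(1 − f) = 1/0.875 = 8/7.
Single-dose peak C₀ = D/Vd = 2000/200 = 10 mcg/mL.
Steady-state peak Cmax,ss = C₀·R = 10 × 8/7 ≈ 11.429 mcg/mL.
Peak 11.4 mcg/mL vs MTC 20 mcg/mL: below toxic threshold.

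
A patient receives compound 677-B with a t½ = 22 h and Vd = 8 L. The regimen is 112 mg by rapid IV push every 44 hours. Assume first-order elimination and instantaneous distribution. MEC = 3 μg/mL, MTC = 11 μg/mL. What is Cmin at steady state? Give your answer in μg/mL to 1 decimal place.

The dosing interval is 2 half-lives, so f = 2^(−2) = 0.25.
At steady state, R = 1/(1 − 0.25) = 4/3.
Single-dose peak C₀ = D/Vd = 112/8 = 14 μg/mL.
Steady-state peak Cmax,ss = C₀·R = 14 × 4/3 ≈ 18.667 μg/mL.
Steady-state trough Cmin,ss = Cmax,ss·f ≈ 18.667 × 0.25 ≈ 4.667 μg/mL.
Trough 4.7 μg/mL vs MEC 3 μg/mL: adequate.

4.7 μg/mL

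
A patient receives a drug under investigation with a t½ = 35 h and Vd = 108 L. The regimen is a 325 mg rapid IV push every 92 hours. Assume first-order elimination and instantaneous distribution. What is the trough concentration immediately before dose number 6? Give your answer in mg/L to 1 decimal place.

f = (1/2)^(τ/t½) = (1/2)^(92/35) ≈ 0.1617.
C₀ = D/Vd = 325/108 ≈ 3.009 mg/L.
Before the 6th dose, 5 doses have been given. Superposition: Cmin = C₀·(f + f² + … + f^5).
≈ 3.009 × (0.1617 + 0.0261 + 0.0042 + 0.0007 + 0.0001) ≈ 3.009 × 0.1928 ≈ 0.580 mg/L.

0.6 mg/L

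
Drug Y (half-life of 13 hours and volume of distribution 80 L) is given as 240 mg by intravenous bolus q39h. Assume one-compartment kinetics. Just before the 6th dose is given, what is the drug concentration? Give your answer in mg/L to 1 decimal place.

0.4 mg/L

f = (1/2)^(τ/t½) = (1/2)^(39/13) ≈ 0.1250.
C₀ = D/Vd = 240/80 ≈ 3.000 mg/L.
Before the 6th dose, 5 doses have been given. Superposition: Cmin = C₀·(f + f² + … + f^5).
≈ 3.000 × (0.1250 + 0.0156 + 0.0020 + 0.0002 + 0.0000) ≈ 3.000 × 0.1428 ≈ 0.428 mg/L.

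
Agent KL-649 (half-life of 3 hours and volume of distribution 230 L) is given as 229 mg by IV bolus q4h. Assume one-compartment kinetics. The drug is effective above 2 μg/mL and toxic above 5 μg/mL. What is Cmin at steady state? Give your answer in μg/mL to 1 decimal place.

0.7 μg/mL

Over one 4-h interval, 4/3 ≈ 1.3333 half-lives elapse, leaving f ≈ 0.3969 of each dose.
Each bolus raises the concentration by D/Vd = 229/230 ≈ 0.996 μg/mL.
Steady-state trough Cmin,ss = C₀·f/(1−f) ≈ 0.996 × 0.3969/0.6031 ≈ 0.655 μg/mL.
Trough 0.7 μg/mL vs MEC 2 μg/mL: subtherapeutic.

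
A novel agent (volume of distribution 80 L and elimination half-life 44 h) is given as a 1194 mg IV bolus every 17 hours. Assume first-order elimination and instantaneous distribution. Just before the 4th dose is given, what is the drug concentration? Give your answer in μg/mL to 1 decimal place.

f = (1/2)^(τ/t½) = (1/2)^(17/44) ≈ 0.7651.
C₀ = D/Vd = 1194/80 ≈ 14.925 μg/mL.
Before the 4th dose, 3 doses have been given. Superposition: Cmin = C₀·(f + f² + … + f^3).
≈ 14.925 × (0.7651 + 0.5854 + 0.4479) ≈ 14.925 × 1.7984 ≈ 26.841 μg/mL.

26.8 μg/mL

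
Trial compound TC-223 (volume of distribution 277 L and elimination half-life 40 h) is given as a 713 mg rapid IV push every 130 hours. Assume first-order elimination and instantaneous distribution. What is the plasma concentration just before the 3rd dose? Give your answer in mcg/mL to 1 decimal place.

0.3 mcg/mL

f = (1/2)^(τ/t½) = (1/2)^(130/40) ≈ 0.1051.
C₀ = D/Vd = 713/277 ≈ 2.574 mcg/mL.
Before the 3rd dose, 2 doses have been given. Superposition: Cmin = C₀·(f + f²).
≈ 2.574 × (0.1051 + 0.0110) ≈ 2.574 × 0.1161 ≈ 0.299 mcg/mL.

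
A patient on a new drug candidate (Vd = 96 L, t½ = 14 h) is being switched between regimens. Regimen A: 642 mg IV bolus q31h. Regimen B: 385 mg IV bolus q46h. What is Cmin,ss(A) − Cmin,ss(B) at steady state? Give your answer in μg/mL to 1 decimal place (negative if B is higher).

Regimen A: f = (1/2)^(31/14) ≈ 0.2155; Cmin,ss = (642/96)·f/(1−f) ≈ 1.837 μg/mL.
Regimen B: f = (1/2)^(46/14) ≈ 0.1025; Cmin,ss = (385/96)·f/(1−f) ≈ 0.458 μg/mL.
Difference ≈ 1.837 − 0.458 ≈ 1.379 μg/mL.

1.4 μg/mL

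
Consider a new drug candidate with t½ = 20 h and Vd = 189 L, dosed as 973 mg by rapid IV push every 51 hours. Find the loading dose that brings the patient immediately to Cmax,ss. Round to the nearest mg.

f = (1/2)^(51/20) ≈ 0.170755; accumulation ratio R = 1/(1−f) ≈ 1.20592.
Loading dose to hit Cmax,ss on first dose: D_load = D_maint·R ≈ 973 × 1.20592 ≈ 1173.36 mg.

1173 mg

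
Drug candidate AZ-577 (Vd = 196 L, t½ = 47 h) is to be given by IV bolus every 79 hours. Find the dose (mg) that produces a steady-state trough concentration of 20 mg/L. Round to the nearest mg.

8648 mg

τ/t½ = 79/47 ≈ 1.6809, so f = (1/2)^(79/47) ≈ 0.311899.
Cmin,ss = (D/Vd)·f/(1−f), so D = Cmin,ss·Vd·(1−f)/f.
D = 20 × 196 × (1−f)/f ≈ 20 × 196 × 2.20617 ≈ 8648.19 mg.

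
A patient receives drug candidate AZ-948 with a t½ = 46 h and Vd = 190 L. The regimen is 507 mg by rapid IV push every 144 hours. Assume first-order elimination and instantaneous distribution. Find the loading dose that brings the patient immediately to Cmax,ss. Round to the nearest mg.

572 mg

f = (1/2)^(144/46) ≈ 0.114195; accumulation ratio R = 1/(1−f) ≈ 1.12892.
Loading dose to hit Cmax,ss on first dose: D_load = D_maint·R ≈ 507 × 1.12892 ≈ 572.36 mg.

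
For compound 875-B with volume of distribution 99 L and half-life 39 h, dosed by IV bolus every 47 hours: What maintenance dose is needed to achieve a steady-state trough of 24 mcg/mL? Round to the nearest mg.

3102 mg

τ/t½ = 47/39 ≈ 1.2051, so f = (1/2)^(47/39) ≈ 0.433731.
Cmin,ss = (D/Vd)·f/(1−f), so D = Cmin,ss·Vd·(1−f)/f.
D = 24 × 99 × (1−f)/f ≈ 24 × 99 × 1.30558 ≈ 3102.06 mg.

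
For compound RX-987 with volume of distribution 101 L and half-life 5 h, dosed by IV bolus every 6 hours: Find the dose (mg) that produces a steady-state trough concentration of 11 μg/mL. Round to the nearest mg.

1441 mg

τ/t½ = 6/5 ≈ 1.2, so f = (1/2)^(6/5) ≈ 0.435275.
Cmin,ss = (D/Vd)·f/(1−f), so D = Cmin,ss·Vd·(1−f)/f.
D = 11 × 101 × (1−f)/f ≈ 11 × 101 × 1.29740 ≈ 1441.41 mg.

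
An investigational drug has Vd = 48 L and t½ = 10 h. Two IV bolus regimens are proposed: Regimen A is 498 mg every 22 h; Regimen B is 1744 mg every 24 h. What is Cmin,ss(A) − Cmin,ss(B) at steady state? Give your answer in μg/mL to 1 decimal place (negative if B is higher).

-5.6 μg/mL

Regimen A: f = (1/2)^(22/10) ≈ 0.2176; Cmin,ss = (498/48)·f/(1−f) ≈ 2.885 μg/mL.
Regimen B: f = (1/2)^(24/10) ≈ 0.1895; Cmin,ss = (1744/48)·f/(1−f) ≈ 8.495 μg/mL.
Difference ≈ 2.885 − 8.495 ≈ -5.610 μg/mL.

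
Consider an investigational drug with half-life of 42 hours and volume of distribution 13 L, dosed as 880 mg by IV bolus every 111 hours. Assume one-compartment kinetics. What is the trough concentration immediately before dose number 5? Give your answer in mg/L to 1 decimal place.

f = (1/2)^(τ/t½) = (1/2)^(111/42) ≈ 0.1601.
C₀ = D/Vd = 880/13 ≈ 67.692 mg/L.
Before the 5th dose, 4 doses have been given. Superposition: Cmin = C₀·(f + f² + … + f^4).
≈ 67.692 × (0.1601 + 0.0256 + 0.0041 + 0.0007) ≈ 67.692 × 0.1905 ≈ 12.895 mg/L.

12.9 mg/L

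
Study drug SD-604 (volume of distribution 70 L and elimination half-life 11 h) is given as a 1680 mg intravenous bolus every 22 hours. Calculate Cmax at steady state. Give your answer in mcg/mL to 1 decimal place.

τ = 22 h = 2 half-lives, so f = (1/2)^2 = 0.25.
Accumulation ratio R = 1/(1 − f) = 1/0.75 = 4/3.
Single-dose peak C₀ = D/Vd = 1680/70 = 24 mcg/mL.
Steady-state peak Cmax,ss = C₀·R = 24 × 4/3 ≈ 32.000 mcg/mL.

32.0 mcg/mL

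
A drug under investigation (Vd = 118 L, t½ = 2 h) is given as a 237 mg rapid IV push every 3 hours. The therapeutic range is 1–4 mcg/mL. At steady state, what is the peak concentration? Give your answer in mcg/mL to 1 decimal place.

3.1 mcg/mL

k = ln2/t½ = ln2/2 ≈ 0.346574 h⁻¹; fraction remaining f = e^(−kτ) = e^(−0.346574×3) ≈ 0.3536.
At steady state, accumulation factor R = 1/(1 − e^(−kτ)) ≈ 1.5470.
Each bolus raises the concentration by D/Vd = 237/118 ≈ 2.008 mcg/mL.
Cmax,ss = C₀/(1 − f) ≈ 2.008/0.6464 ≈ 3.106 mcg/mL.
Peak 3.1 mcg/mL vs MTC 4 mcg/mL: below toxic threshold.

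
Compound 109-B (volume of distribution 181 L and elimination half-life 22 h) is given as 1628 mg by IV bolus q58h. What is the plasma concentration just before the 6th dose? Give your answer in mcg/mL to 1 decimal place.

1.7 mcg/mL

f = (1/2)^(τ/t½) = (1/2)^(58/22) ≈ 0.1608.
C₀ = D/Vd = 1628/181 ≈ 8.994 mcg/mL.
Before the 6th dose, 5 doses have been given. Superposition: Cmin = C₀·(f + f² + … + f^5).
≈ 8.994 × (0.1608 + 0.0259 + 0.0042 + 0.0007 + 0.0001) ≈ 8.994 × 0.1917 ≈ 1.724 mcg/mL.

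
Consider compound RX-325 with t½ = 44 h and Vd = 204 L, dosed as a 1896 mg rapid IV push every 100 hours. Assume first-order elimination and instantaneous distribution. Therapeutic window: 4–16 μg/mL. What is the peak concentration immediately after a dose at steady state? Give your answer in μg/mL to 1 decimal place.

k = ln2/t½ = ln2/44 ≈ 0.015753 h⁻¹; fraction remaining f = e^(−kτ) = e^(−0.015753×100) ≈ 0.2069.
Accumulation ratio R = 1/(1 − f) ≈ 1/0.7931 ≈ 1.2609.
Each bolus raises the concentration by D/Vd = 1896/204 ≈ 9.294 μg/mL.
Cmax,ss = C₀/(1 − f) ≈ 9.294/0.7931 ≈ 11.719 μg/mL.
Peak 11.7 μg/mL vs MTC 16 μg/mL: below toxic threshold.

11.7 μg/mL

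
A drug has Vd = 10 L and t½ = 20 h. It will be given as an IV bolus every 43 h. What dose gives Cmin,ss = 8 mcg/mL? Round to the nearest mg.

τ/t½ = 43/20 ≈ 2.15, so f = (1/2)^(43/20) ≈ 0.225313.
Cmin,ss = (D/Vd)·f/(1−f), so D = Cmin,ss·Vd·(1−f)/f.
D = 8 × 10 × (1−f)/f ≈ 8 × 10 × 3.43827 ≈ 275.06 mg.

275 mg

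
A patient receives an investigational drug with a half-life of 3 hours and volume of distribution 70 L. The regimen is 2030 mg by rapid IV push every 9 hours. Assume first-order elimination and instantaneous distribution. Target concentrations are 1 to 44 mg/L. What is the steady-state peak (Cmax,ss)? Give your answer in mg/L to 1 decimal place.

The dosing interval is 3 half-lives, so f = 2^(−3) = 0.125.
Accumulation ratio R = 1/(1 − f) = 1/0.875 = 8/7.
Single-dose peak C₀ = D/Vd = 2030/70 = 29 mg/L.
Steady-state peak Cmax,ss = C₀·R = 29 × 8/7 ≈ 33.143 mg/L.
Peak 33.1 mg/L vs MTC 44 mg/L: below toxic threshold.

33.1 mg/L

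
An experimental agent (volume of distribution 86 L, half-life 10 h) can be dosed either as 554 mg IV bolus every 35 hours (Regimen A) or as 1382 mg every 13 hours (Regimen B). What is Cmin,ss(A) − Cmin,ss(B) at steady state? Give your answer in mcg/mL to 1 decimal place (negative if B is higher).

-10.4 mcg/mL

Regimen A: f = (1/2)^(35/10) ≈ 0.0884; Cmin,ss = (554/86)·f/(1−f) ≈ 0.625 mcg/mL.
Regimen B: f = (1/2)^(13/10) ≈ 0.4061; Cmin,ss = (1382/86)·f/(1−f) ≈ 10.988 mcg/mL.
Difference ≈ 0.625 − 10.988 ≈ -10.363 mcg/mL.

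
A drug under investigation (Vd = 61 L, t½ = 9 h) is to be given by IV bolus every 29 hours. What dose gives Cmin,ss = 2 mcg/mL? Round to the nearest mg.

1017 mg

τ/t½ = 29/9 ≈ 3.2222, so f = (1/2)^(29/9) ≈ 0.107155.
Cmin,ss = (D/Vd)·f/(1−f), so D = Cmin,ss·Vd·(1−f)/f.
D = 2 × 61 × (1−f)/f ≈ 2 × 61 × 8.33228 ≈ 1016.54 mg.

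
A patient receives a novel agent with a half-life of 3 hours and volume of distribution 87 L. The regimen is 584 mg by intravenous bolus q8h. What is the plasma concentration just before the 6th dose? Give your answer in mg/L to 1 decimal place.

f = (1/2)^(τ/t½) = (1/2)^(8/3) ≈ 0.1575.
C₀ = D/Vd = 584/87 ≈ 6.713 mg/L.
Before the 6th dose, 5 doses have been given. Superposition: Cmin = C₀·(f + f² + … + f^5).
≈ 6.713 × (0.1575 + 0.0248 + 0.0039 + 0.0006 + 0.0001) ≈ 6.713 × 0.1869 ≈ 1.255 mg/L.

1.3 mg/L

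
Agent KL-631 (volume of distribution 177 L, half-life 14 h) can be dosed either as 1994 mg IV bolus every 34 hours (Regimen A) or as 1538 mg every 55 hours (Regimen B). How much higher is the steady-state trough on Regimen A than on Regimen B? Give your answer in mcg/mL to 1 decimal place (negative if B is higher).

2.0 mcg/mL

Regimen A: f = (1/2)^(34/14) ≈ 0.1857; Cmin,ss = (1994/177)·f/(1−f) ≈ 2.569 mcg/mL.
Regimen B: f = (1/2)^(55/14) ≈ 0.0657; Cmin,ss = (1538/177)·f/(1−f) ≈ 0.611 mcg/mL.
Difference ≈ 2.569 − 0.611 ≈ 1.958 mcg/mL.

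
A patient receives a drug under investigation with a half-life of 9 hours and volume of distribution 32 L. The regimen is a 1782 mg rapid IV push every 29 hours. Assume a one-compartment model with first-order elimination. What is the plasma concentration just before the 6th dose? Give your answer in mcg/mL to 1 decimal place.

f = (1/2)^(τ/t½) = (1/2)^(29/9) ≈ 0.1072.
C₀ = D/Vd = 1782/32 ≈ 55.688 mcg/mL.
Before the 6th dose, 5 doses have been given. Superposition: Cmin = C₀·(f + f² + … + f^5).
≈ 55.688 × (0.1072 + 0.0115 + 0.0012 + 0.0001 + 0.0000) ≈ 55.688 × 0.1200 ≈ 6.683 mcg/mL.

6.7 mcg/mL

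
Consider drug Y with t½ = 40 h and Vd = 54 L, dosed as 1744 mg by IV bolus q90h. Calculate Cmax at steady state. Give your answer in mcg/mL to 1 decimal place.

40.9 mcg/mL

Over one 90-h interval, 90/40 ≈ 2.25 half-lives elapse, leaving f ≈ 0.2102 of each dose.
At steady state, accumulation factor R = 1/(1 − e^(−kτ)) ≈ 1.2661.
Each bolus raises the concentration by D/Vd = 1744/54 ≈ 32.296 mcg/mL.
Steady-state peak Cmax,ss = C₀·R ≈ 32.296 × 1.2661 ≈ 40.890 mcg/mL.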